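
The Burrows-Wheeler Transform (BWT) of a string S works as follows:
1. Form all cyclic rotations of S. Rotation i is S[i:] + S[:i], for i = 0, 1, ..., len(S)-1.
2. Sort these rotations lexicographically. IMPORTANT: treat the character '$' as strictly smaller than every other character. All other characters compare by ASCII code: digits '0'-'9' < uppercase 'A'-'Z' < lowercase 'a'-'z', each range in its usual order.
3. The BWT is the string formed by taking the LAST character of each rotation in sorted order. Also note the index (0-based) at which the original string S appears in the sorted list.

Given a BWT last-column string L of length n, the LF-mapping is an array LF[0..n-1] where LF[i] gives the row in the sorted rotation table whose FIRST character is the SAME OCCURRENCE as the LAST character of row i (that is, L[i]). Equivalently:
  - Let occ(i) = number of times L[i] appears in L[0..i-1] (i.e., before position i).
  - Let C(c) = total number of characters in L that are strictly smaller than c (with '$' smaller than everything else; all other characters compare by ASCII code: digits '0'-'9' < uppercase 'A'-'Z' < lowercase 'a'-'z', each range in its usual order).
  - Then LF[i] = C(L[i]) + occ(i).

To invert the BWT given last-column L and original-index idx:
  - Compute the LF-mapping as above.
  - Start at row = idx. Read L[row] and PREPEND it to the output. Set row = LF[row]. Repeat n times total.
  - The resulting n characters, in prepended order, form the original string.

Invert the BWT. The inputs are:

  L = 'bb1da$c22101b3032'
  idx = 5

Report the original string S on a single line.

LF mapping: 12 13 3 16 11 0 15 6 7 4 1 5 14 9 2 10 8
Walk LF starting at row 5, prepending L[row]:
  step 1: row=5, L[5]='$', prepend. Next row=LF[5]=0
  step 2: row=0, L[0]='b', prepend. Next row=LF[0]=12
  step 3: row=12, L[12]='b', prepend. Next row=LF[12]=14
  step 4: row=14, L[14]='0', prepend. Next row=LF[14]=2
  step 5: row=2, L[2]='1', prepend. Next row=LF[2]=3
  step 6: row=3, L[3]='d', prepend. Next row=LF[3]=16
  step 7: row=16, L[16]='2', prepend. Next row=LF[16]=8
  step 8: row=8, L[8]='2', prepend. Next row=LF[8]=7
  step 9: row=7, L[7]='2', prepend. Next row=LF[7]=6
  step 10: row=6, L[6]='c', prepend. Next row=LF[6]=15
  step 11: row=15, L[15]='3', prepend. Next row=LF[15]=10
  step 12: row=10, L[10]='0', prepend. Next row=LF[10]=1
  step 13: row=1, L[1]='b', prepend. Next row=LF[1]=13
  step 14: row=13, L[13]='3', prepend. Next row=LF[13]=9
  step 15: row=9, L[9]='1', prepend. Next row=LF[9]=4
  step 16: row=4, L[4]='a', prepend. Next row=LF[4]=11
  step 17: row=11, L[11]='1', prepend. Next row=LF[11]=5
Reversed output: 1a13b03c222d10bb$

Answer: 1a13b03c222d10bb$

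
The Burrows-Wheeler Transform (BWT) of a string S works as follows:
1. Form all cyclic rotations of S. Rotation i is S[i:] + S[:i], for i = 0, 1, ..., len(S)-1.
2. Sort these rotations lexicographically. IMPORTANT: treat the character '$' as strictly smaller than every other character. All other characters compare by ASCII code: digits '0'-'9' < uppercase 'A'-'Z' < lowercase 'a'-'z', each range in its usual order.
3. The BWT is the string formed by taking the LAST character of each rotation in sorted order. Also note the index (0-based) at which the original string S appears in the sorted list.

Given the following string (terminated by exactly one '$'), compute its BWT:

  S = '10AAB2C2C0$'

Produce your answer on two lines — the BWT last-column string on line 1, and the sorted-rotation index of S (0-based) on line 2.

Answer: 0C1$CB0AA22
3

Derivation:
All 11 rotations (rotation i = S[i:]+S[:i]):
  rot[0] = 10AAB2C2C0$
  rot[1] = 0AAB2C2C0$1
  rot[2] = AAB2C2C0$10
  rot[3] = AB2C2C0$10A
  rot[4] = B2C2C0$10AA
  rot[5] = 2C2C0$10AAB
  rot[6] = C2C0$10AAB2
  rot[7] = 2C0$10AAB2C
  rot[8] = C0$10AAB2C2
  rot[9] = 0$10AAB2C2C
  rot[10] = $10AAB2C2C0
Sorted (with $ < everything):
  sorted[0] = $10AAB2C2C0  (last char: '0')
  sorted[1] = 0$10AAB2C2C  (last char: 'C')
  sorted[2] = 0AAB2C2C0$1  (last char: '1')
  sorted[3] = 10AAB2C2C0$  (last char: '$')
  sorted[4] = 2C0$10AAB2C  (last char: 'C')
  sorted[5] = 2C2C0$10AAB  (last char: 'B')
  sorted[6] = AAB2C2C0$10  (last char: '0')
  sorted[7] = AB2C2C0$10A  (last char: 'A')
  sorted[8] = B2C2C0$10AA  (last char: 'A')
  sorted[9] = C0$10AAB2C2  (last char: '2')
  sorted[10] = C2C0$10AAB2  (last char: '2')
Last column: 0C1$CB0AA22
Original string S is at sorted index 3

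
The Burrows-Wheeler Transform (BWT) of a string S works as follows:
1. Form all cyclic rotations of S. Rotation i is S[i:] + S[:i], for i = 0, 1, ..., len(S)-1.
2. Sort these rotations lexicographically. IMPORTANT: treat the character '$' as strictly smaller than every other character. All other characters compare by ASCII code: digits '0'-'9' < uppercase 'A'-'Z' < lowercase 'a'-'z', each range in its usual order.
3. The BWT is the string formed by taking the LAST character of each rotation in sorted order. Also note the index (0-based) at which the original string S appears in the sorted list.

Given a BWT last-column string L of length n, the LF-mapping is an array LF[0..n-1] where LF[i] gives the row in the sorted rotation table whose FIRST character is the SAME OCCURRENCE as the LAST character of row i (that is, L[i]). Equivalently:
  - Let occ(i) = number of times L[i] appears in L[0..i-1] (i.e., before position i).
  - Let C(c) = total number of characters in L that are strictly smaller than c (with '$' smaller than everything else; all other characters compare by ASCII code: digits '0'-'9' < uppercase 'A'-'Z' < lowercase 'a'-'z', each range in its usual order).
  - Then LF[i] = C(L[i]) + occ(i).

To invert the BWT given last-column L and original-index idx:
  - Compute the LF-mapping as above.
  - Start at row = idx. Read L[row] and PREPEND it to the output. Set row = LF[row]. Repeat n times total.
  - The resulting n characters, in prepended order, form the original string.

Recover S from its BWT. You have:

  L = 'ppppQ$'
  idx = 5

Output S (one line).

Answer: ppQpp$

Derivation:
LF mapping: 2 3 4 5 1 0
Walk LF starting at row 5, prepending L[row]:
  step 1: row=5, L[5]='$', prepend. Next row=LF[5]=0
  step 2: row=0, L[0]='p', prepend. Next row=LF[0]=2
  step 3: row=2, L[2]='p', prepend. Next row=LF[2]=4
  step 4: row=4, L[4]='Q', prepend. Next row=LF[4]=1
  step 5: row=1, L[1]='p', prepend. Next row=LF[1]=3
  step 6: row=3, L[3]='p', prepend. Next row=LF[3]=5
Reversed output: ppQpp$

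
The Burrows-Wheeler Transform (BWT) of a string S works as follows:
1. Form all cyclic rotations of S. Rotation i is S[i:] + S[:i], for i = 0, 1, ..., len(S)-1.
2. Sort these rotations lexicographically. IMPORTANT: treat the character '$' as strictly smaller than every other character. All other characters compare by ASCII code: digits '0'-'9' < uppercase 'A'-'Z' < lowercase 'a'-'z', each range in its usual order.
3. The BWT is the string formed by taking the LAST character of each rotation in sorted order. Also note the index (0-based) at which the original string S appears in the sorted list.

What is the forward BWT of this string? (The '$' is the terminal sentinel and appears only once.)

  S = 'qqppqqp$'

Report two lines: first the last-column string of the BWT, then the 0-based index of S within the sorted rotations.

Answer: pqqpqqp$
7

Derivation:
All 8 rotations (rotation i = S[i:]+S[:i]):
  rot[0] = qqppqqp$
  rot[1] = qppqqp$q
  rot[2] = ppqqp$qq
  rot[3] = pqqp$qqp
  rot[4] = qqp$qqpp
  rot[5] = qp$qqppq
  rot[6] = p$qqppqq
  rot[7] = $qqppqqp
Sorted (with $ < everything):
  sorted[0] = $qqppqqp  (last char: 'p')
  sorted[1] = p$qqppqq  (last char: 'q')
  sorted[2] = ppqqp$qq  (last char: 'q')
  sorted[3] = pqqp$qqp  (last char: 'p')
  sorted[4] = qp$qqppq  (last char: 'q')
  sorted[5] = qppqqp$q  (last char: 'q')
  sorted[6] = qqp$qqpp  (last char: 'p')
  sorted[7] = qqppqqp$  (last char: '$')
Last column: pqqpqqp$
Original string S is at sorted index 7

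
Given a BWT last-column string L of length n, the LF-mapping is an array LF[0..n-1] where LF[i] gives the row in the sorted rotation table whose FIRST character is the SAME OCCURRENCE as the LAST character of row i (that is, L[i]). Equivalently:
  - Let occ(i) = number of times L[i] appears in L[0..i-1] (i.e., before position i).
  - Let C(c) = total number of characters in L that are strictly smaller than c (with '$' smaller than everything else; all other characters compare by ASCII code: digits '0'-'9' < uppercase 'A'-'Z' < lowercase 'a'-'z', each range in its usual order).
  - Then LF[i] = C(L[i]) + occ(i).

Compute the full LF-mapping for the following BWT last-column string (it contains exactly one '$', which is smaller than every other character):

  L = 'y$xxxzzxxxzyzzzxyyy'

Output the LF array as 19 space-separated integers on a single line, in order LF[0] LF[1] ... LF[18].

Char counts: '$':1, 'x':7, 'y':5, 'z':6
C (first-col start): C('$')=0, C('x')=1, C('y')=8, C('z')=13
L[0]='y': occ=0, LF[0]=C('y')+0=8+0=8
L[1]='$': occ=0, LF[1]=C('$')+0=0+0=0
L[2]='x': occ=0, LF[2]=C('x')+0=1+0=1
L[3]='x': occ=1, LF[3]=C('x')+1=1+1=2
L[4]='x': occ=2, LF[4]=C('x')+2=1+2=3
L[5]='z': occ=0, LF[5]=C('z')+0=13+0=13
L[6]='z': occ=1, LF[6]=C('z')+1=13+1=14
L[7]='x': occ=3, LF[7]=C('x')+3=1+3=4
L[8]='x': occ=4, LF[8]=C('x')+4=1+4=5
L[9]='x': occ=5, LF[9]=C('x')+5=1+5=6
L[10]='z': occ=2, LF[10]=C('z')+2=13+2=15
L[11]='y': occ=1, LF[11]=C('y')+1=8+1=9
L[12]='z': occ=3, LF[12]=C('z')+3=13+3=16
L[13]='z': occ=4, LF[13]=C('z')+4=13+4=17
L[14]='z': occ=5, LF[14]=C('z')+5=13+5=18
L[15]='x': occ=6, LF[15]=C('x')+6=1+6=7
L[16]='y': occ=2, LF[16]=C('y')+2=8+2=10
L[17]='y': occ=3, LF[17]=C('y')+3=8+3=11
L[18]='y': occ=4, LF[18]=C('y')+4=8+4=12

Answer: 8 0 1 2 3 13 14 4 5 6 15 9 16 17 18 7 10 11 12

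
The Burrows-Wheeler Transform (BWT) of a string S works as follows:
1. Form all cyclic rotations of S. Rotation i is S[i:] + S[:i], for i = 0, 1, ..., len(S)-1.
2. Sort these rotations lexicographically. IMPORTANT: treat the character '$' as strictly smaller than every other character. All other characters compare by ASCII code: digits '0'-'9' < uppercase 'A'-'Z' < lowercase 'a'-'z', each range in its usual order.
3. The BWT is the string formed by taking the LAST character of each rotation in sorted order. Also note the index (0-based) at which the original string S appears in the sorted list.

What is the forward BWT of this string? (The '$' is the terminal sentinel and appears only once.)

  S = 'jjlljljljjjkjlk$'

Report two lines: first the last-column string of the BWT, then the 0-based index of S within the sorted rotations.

Answer: klj$jllkjljjjljj
3

Derivation:
All 16 rotations (rotation i = S[i:]+S[:i]):
  rot[0] = jjlljljljjjkjlk$
  rot[1] = jlljljljjjkjlk$j
  rot[2] = lljljljjjkjlk$jj
  rot[3] = ljljljjjkjlk$jjl
  rot[4] = jljljjjkjlk$jjll
  rot[5] = ljljjjkjlk$jjllj
  rot[6] = jljjjkjlk$jjlljl
  rot[7] = ljjjkjlk$jjlljlj
  rot[8] = jjjkjlk$jjlljljl
  rot[9] = jjkjlk$jjlljljlj
  rot[10] = jkjlk$jjlljljljj
  rot[11] = kjlk$jjlljljljjj
  rot[12] = jlk$jjlljljljjjk
  rot[13] = lk$jjlljljljjjkj
  rot[14] = k$jjlljljljjjkjl
  rot[15] = $jjlljljljjjkjlk
Sorted (with $ < everything):
  sorted[0] = $jjlljljljjjkjlk  (last char: 'k')
  sorted[1] = jjjkjlk$jjlljljl  (last char: 'l')
  sorted[2] = jjkjlk$jjlljljlj  (last char: 'j')
  sorted[3] = jjlljljljjjkjlk$  (last char: '$')
  sorted[4] = jkjlk$jjlljljljj  (last char: 'j')
  sorted[5] = jljjjkjlk$jjlljl  (last char: 'l')
  sorted[6] = jljljjjkjlk$jjll  (last char: 'l')
  sorted[7] = jlk$jjlljljljjjk  (last char: 'k')
  sorted[8] = jlljljljjjkjlk$j  (last char: 'j')
  sorted[9] = k$jjlljljljjjkjl  (last char: 'l')
  sorted[10] = kjlk$jjlljljljjj  (last char: 'j')
  sorted[11] = ljjjkjlk$jjlljlj  (last char: 'j')
  sorted[12] = ljljjjkjlk$jjllj  (last char: 'j')
  sorted[13] = ljljljjjkjlk$jjl  (last char: 'l')
  sorted[14] = lk$jjlljljljjjkj  (last char: 'j')
  sorted[15] = lljljljjjkjlk$jj  (last char: 'j')
Last column: klj$jllkjljjjljj
Original string S is at sorted index 3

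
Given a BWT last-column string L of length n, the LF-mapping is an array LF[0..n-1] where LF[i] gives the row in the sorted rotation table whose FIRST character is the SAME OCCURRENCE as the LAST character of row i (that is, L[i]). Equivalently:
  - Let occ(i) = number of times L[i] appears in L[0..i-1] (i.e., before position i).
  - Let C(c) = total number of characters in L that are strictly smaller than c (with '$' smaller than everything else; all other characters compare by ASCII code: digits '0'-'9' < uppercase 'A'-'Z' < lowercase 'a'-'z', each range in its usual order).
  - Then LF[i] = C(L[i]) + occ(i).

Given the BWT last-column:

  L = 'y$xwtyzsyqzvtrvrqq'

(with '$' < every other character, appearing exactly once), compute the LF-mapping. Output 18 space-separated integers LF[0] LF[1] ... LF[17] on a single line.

Answer: 13 0 12 11 7 14 16 6 15 1 17 9 8 4 10 5 2 3

Derivation:
Char counts: '$':1, 'q':3, 'r':2, 's':1, 't':2, 'v':2, 'w':1, 'x':1, 'y':3, 'z':2
C (first-col start): C('$')=0, C('q')=1, C('r')=4, C('s')=6, C('t')=7, C('v')=9, C('w')=11, C('x')=12, C('y')=13, C('z')=16
L[0]='y': occ=0, LF[0]=C('y')+0=13+0=13
L[1]='$': occ=0, LF[1]=C('$')+0=0+0=0
L[2]='x': occ=0, LF[2]=C('x')+0=12+0=12
L[3]='w': occ=0, LF[3]=C('w')+0=11+0=11
L[4]='t': occ=0, LF[4]=C('t')+0=7+0=7
L[5]='y': occ=1, LF[5]=C('y')+1=13+1=14
L[6]='z': occ=0, LF[6]=C('z')+0=16+0=16
L[7]='s': occ=0, LF[7]=C('s')+0=6+0=6
L[8]='y': occ=2, LF[8]=C('y')+2=13+2=15
L[9]='q': occ=0, LF[9]=C('q')+0=1+0=1
L[10]='z': occ=1, LF[10]=C('z')+1=16+1=17
L[11]='v': occ=0, LF[11]=C('v')+0=9+0=9
L[12]='t': occ=1, LF[12]=C('t')+1=7+1=8
L[13]='r': occ=0, LF[13]=C('r')+0=4+0=4
L[14]='v': occ=1, LF[14]=C('v')+1=9+1=10
L[15]='r': occ=1, LF[15]=C('r')+1=4+1=5
L[16]='q': occ=1, LF[16]=C('q')+1=1+1=2
L[17]='q': occ=2, LF[17]=C('q')+2=1+2=3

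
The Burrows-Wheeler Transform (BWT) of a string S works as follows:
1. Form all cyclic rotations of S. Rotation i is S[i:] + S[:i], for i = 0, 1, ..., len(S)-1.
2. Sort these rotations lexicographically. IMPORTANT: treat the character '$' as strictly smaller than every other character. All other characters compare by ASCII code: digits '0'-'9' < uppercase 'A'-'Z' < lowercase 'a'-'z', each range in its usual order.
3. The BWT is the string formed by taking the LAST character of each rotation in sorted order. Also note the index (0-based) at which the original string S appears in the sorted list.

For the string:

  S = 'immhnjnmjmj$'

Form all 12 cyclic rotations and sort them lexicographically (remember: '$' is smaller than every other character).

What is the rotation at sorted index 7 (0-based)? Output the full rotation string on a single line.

Answer: mj$immhnjnmj

Derivation:
All 12 rotations (rotation i = S[i:]+S[:i]):
  rot[0] = immhnjnmjmj$
  rot[1] = mmhnjnmjmj$i
  rot[2] = mhnjnmjmj$im
  rot[3] = hnjnmjmj$imm
  rot[4] = njnmjmj$immh
  rot[5] = jnmjmj$immhn
  rot[6] = nmjmj$immhnj
  rot[7] = mjmj$immhnjn
  rot[8] = jmj$immhnjnm
  rot[9] = mj$immhnjnmj
  rot[10] = j$immhnjnmjm
  rot[11] = $immhnjnmjmj
Sorted (with $ < everything):
  sorted[0] = $immhnjnmjmj
  sorted[1] = hnjnmjmj$imm
  sorted[2] = immhnjnmjmj$
  sorted[3] = j$immhnjnmjm
  sorted[4] = jmj$immhnjnm
  sorted[5] = jnmjmj$immhn
  sorted[6] = mhnjnmjmj$im
  sorted[7] = mj$immhnjnmj
  sorted[8] = mjmj$immhnjn
  sorted[9] = mmhnjnmjmj$i
  sorted[10] = njnmjmj$immh
  sorted[11] = nmjmj$immhnj
sorted[7] = mj$immhnjnmj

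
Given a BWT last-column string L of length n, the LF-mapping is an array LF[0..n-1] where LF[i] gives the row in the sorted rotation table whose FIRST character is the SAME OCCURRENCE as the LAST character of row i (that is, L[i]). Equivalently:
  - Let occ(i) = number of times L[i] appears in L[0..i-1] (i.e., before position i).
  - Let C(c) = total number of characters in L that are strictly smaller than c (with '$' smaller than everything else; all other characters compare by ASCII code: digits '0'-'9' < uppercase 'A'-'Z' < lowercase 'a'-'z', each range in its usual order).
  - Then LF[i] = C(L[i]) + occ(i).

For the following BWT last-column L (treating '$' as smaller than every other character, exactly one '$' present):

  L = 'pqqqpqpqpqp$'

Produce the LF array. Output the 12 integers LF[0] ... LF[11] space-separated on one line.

Answer: 1 6 7 8 2 9 3 10 4 11 5 0

Derivation:
Char counts: '$':1, 'p':5, 'q':6
C (first-col start): C('$')=0, C('p')=1, C('q')=6
L[0]='p': occ=0, LF[0]=C('p')+0=1+0=1
L[1]='q': occ=0, LF[1]=C('q')+0=6+0=6
L[2]='q': occ=1, LF[2]=C('q')+1=6+1=7
L[3]='q': occ=2, LF[3]=C('q')+2=6+2=8
L[4]='p': occ=1, LF[4]=C('p')+1=1+1=2
L[5]='q': occ=3, LF[5]=C('q')+3=6+3=9
L[6]='p': occ=2, LF[6]=C('p')+2=1+2=3
L[7]='q': occ=4, LF[7]=C('q')+4=6+4=10
L[8]='p': occ=3, LF[8]=C('p')+3=1+3=4
L[9]='q': occ=5, LF[9]=C('q')+5=6+5=11
L[10]='p': occ=4, LF[10]=C('p')+4=1+4=5
L[11]='$': occ=0, LF[11]=C('$')+0=0+0=0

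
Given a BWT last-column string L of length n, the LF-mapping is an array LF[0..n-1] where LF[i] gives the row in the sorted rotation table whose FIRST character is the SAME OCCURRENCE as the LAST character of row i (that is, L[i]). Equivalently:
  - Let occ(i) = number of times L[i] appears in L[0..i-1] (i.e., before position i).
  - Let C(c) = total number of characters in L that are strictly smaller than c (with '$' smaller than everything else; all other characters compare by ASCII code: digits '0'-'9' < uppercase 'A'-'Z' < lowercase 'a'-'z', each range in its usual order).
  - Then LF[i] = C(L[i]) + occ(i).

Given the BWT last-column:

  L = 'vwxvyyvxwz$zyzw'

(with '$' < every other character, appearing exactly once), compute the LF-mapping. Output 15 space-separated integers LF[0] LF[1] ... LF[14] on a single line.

Char counts: '$':1, 'v':3, 'w':3, 'x':2, 'y':3, 'z':3
C (first-col start): C('$')=0, C('v')=1, C('w')=4, C('x')=7, C('y')=9, C('z')=12
L[0]='v': occ=0, LF[0]=C('v')+0=1+0=1
L[1]='w': occ=0, LF[1]=C('w')+0=4+0=4
L[2]='x': occ=0, LF[2]=C('x')+0=7+0=7
L[3]='v': occ=1, LF[3]=C('v')+1=1+1=2
L[4]='y': occ=0, LF[4]=C('y')+0=9+0=9
L[5]='y': occ=1, LF[5]=C('y')+1=9+1=10
L[6]='v': occ=2, LF[6]=C('v')+2=1+2=3
L[7]='x': occ=1, LF[7]=C('x')+1=7+1=8
L[8]='w': occ=1, LF[8]=C('w')+1=4+1=5
L[9]='z': occ=0, LF[9]=C('z')+0=12+0=12
L[10]='$': occ=0, LF[10]=C('$')+0=0+0=0
L[11]='z': occ=1, LF[11]=C('z')+1=12+1=13
L[12]='y': occ=2, LF[12]=C('y')+2=9+2=11
L[13]='z': occ=2, LF[13]=C('z')+2=12+2=14
L[14]='w': occ=2, LF[14]=C('w')+2=4+2=6

Answer: 1 4 7 2 9 10 3 8 5 12 0 13 11 14 6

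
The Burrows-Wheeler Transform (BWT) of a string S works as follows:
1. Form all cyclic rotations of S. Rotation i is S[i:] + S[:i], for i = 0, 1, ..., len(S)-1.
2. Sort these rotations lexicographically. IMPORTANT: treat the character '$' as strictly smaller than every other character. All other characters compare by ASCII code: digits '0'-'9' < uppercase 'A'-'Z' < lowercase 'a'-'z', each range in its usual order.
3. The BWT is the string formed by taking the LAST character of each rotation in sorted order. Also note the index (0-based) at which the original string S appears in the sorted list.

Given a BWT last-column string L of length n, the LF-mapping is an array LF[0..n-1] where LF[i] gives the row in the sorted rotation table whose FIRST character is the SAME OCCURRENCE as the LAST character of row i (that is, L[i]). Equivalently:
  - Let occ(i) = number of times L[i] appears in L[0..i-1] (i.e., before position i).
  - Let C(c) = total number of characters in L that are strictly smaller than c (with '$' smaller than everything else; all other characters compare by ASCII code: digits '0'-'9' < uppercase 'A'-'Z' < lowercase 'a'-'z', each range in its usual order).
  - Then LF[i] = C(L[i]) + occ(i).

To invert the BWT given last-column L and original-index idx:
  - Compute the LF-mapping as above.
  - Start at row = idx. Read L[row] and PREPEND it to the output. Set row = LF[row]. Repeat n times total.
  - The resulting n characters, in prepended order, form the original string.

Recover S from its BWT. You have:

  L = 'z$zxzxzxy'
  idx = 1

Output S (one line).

LF mapping: 5 0 6 1 7 2 8 3 4
Walk LF starting at row 1, prepending L[row]:
  step 1: row=1, L[1]='$', prepend. Next row=LF[1]=0
  step 2: row=0, L[0]='z', prepend. Next row=LF[0]=5
  step 3: row=5, L[5]='x', prepend. Next row=LF[5]=2
  step 4: row=2, L[2]='z', prepend. Next row=LF[2]=6
  step 5: row=6, L[6]='z', prepend. Next row=LF[6]=8
  step 6: row=8, L[8]='y', prepend. Next row=LF[8]=4
  step 7: row=4, L[4]='z', prepend. Next row=LF[4]=7
  step 8: row=7, L[7]='x', prepend. Next row=LF[7]=3
  step 9: row=3, L[3]='x', prepend. Next row=LF[3]=1
Reversed output: xxzyzzxz$

Answer: xxzyzzxz$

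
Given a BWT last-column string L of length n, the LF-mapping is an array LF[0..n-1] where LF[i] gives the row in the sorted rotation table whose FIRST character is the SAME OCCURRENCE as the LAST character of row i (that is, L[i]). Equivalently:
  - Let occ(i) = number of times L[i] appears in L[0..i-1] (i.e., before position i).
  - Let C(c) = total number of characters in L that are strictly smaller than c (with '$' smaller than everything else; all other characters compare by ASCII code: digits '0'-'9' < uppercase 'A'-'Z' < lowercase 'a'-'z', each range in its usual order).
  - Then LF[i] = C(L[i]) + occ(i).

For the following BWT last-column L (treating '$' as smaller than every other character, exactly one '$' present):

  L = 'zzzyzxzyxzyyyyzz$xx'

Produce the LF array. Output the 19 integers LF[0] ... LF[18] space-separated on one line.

Answer: 11 12 13 5 14 1 15 6 2 16 7 8 9 10 17 18 0 3 4

Derivation:
Char counts: '$':1, 'x':4, 'y':6, 'z':8
C (first-col start): C('$')=0, C('x')=1, C('y')=5, C('z')=11
L[0]='z': occ=0, LF[0]=C('z')+0=11+0=11
L[1]='z': occ=1, LF[1]=C('z')+1=11+1=12
L[2]='z': occ=2, LF[2]=C('z')+2=11+2=13
L[3]='y': occ=0, LF[3]=C('y')+0=5+0=5
L[4]='z': occ=3, LF[4]=C('z')+3=11+3=14
L[5]='x': occ=0, LF[5]=C('x')+0=1+0=1
L[6]='z': occ=4, LF[6]=C('z')+4=11+4=15
L[7]='y': occ=1, LF[7]=C('y')+1=5+1=6
L[8]='x': occ=1, LF[8]=C('x')+1=1+1=2
L[9]='z': occ=5, LF[9]=C('z')+5=11+5=16
L[10]='y': occ=2, LF[10]=C('y')+2=5+2=7
L[11]='y': occ=3, LF[11]=C('y')+3=5+3=8
L[12]='y': occ=4, LF[12]=C('y')+4=5+4=9
L[13]='y': occ=5, LF[13]=C('y')+5=5+5=10
L[14]='z': occ=6, LF[14]=C('z')+6=11+6=17
L[15]='z': occ=7, LF[15]=C('z')+7=11+7=18
L[16]='$': occ=0, LF[16]=C('$')+0=0+0=0
L[17]='x': occ=2, LF[17]=C('x')+2=1+2=3
L[18]='x': occ=3, LF[18]=C('x')+3=1+3=4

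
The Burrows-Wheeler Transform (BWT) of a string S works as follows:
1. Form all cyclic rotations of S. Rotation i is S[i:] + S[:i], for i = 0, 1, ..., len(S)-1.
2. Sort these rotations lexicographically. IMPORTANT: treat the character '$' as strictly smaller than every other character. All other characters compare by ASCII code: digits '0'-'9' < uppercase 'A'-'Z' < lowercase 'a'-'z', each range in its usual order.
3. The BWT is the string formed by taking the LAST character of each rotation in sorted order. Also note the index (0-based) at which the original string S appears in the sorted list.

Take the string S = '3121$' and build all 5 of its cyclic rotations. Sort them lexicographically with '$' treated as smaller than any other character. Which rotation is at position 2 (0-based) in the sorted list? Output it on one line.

Answer: 121$3

Derivation:
All 5 rotations (rotation i = S[i:]+S[:i]):
  rot[0] = 3121$
  rot[1] = 121$3
  rot[2] = 21$31
  rot[3] = 1$312
  rot[4] = $3121
Sorted (with $ < everything):
  sorted[0] = $3121
  sorted[1] = 1$312
  sorted[2] = 121$3
  sorted[3] = 21$31
  sorted[4] = 3121$
sorted[2] = 121$3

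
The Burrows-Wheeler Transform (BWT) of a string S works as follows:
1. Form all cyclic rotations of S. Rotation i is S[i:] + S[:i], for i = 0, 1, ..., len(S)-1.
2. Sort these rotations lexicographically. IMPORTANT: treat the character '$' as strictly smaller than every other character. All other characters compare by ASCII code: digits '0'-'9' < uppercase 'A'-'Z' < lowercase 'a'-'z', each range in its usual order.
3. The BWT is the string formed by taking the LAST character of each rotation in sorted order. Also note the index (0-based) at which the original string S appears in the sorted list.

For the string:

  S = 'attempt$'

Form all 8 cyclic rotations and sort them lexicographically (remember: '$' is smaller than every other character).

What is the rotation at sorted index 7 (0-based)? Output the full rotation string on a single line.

All 8 rotations (rotation i = S[i:]+S[:i]):
  rot[0] = attempt$
  rot[1] = ttempt$a
  rot[2] = tempt$at
  rot[3] = empt$att
  rot[4] = mpt$atte
  rot[5] = pt$attem
  rot[6] = t$attemp
  rot[7] = $attempt
Sorted (with $ < everything):
  sorted[0] = $attempt
  sorted[1] = attempt$
  sorted[2] = empt$att
  sorted[3] = mpt$atte
  sorted[4] = pt$attem
  sorted[5] = t$attemp
  sorted[6] = tempt$at
  sorted[7] = ttempt$a
sorted[7] = ttempt$a

Answer: ttempt$a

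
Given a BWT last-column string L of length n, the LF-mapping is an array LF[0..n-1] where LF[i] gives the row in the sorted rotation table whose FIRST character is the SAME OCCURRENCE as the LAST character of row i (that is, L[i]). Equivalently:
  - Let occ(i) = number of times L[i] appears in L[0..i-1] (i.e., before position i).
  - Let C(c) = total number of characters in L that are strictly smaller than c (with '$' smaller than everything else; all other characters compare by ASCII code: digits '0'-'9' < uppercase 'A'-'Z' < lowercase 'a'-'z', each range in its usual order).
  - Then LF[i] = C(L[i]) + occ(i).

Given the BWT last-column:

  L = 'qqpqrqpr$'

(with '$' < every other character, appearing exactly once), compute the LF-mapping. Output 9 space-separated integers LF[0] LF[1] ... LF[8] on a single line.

Answer: 3 4 1 5 7 6 2 8 0

Derivation:
Char counts: '$':1, 'p':2, 'q':4, 'r':2
C (first-col start): C('$')=0, C('p')=1, C('q')=3, C('r')=7
L[0]='q': occ=0, LF[0]=C('q')+0=3+0=3
L[1]='q': occ=1, LF[1]=C('q')+1=3+1=4
L[2]='p': occ=0, LF[2]=C('p')+0=1+0=1
L[3]='q': occ=2, LF[3]=C('q')+2=3+2=5
L[4]='r': occ=0, LF[4]=C('r')+0=7+0=7
L[5]='q': occ=3, LF[5]=C('q')+3=3+3=6
L[6]='p': occ=1, LF[6]=C('p')+1=1+1=2
L[7]='r': occ=1, LF[7]=C('r')+1=7+1=8
L[8]='$': occ=0, LF[8]=C('$')+0=0+0=0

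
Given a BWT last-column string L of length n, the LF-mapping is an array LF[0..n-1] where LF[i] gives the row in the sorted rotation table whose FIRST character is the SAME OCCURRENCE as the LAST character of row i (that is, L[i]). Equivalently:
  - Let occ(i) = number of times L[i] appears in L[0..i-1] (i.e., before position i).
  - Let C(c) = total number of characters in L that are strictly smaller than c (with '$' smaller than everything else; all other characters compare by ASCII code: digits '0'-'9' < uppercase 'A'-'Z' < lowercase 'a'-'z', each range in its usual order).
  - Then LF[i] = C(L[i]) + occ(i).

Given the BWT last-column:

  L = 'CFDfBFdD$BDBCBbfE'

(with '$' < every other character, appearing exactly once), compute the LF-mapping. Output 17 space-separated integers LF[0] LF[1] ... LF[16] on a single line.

Char counts: '$':1, 'B':4, 'C':2, 'D':3, 'E':1, 'F':2, 'b':1, 'd':1, 'f':2
C (first-col start): C('$')=0, C('B')=1, C('C')=5, C('D')=7, C('E')=10, C('F')=11, C('b')=13, C('d')=14, C('f')=15
L[0]='C': occ=0, LF[0]=C('C')+0=5+0=5
L[1]='F': occ=0, LF[1]=C('F')+0=11+0=11
L[2]='D': occ=0, LF[2]=C('D')+0=7+0=7
L[3]='f': occ=0, LF[3]=C('f')+0=15+0=15
L[4]='B': occ=0, LF[4]=C('B')+0=1+0=1
L[5]='F': occ=1, LF[5]=C('F')+1=11+1=12
L[6]='d': occ=0, LF[6]=C('d')+0=14+0=14
L[7]='D': occ=1, LF[7]=C('D')+1=7+1=8
L[8]='$': occ=0, LF[8]=C('$')+0=0+0=0
L[9]='B': occ=1, LF[9]=C('B')+1=1+1=2
L[10]='D': occ=2, LF[10]=C('D')+2=7+2=9
L[11]='B': occ=2, LF[11]=C('B')+2=1+2=3
L[12]='C': occ=1, LF[12]=C('C')+1=5+1=6
L[13]='B': occ=3, LF[13]=C('B')+3=1+3=4
L[14]='b': occ=0, LF[14]=C('b')+0=13+0=13
L[15]='f': occ=1, LF[15]=C('f')+1=15+1=16
L[16]='E': occ=0, LF[16]=C('E')+0=10+0=10

Answer: 5 11 7 15 1 12 14 8 0 2 9 3 6 4 13 16 10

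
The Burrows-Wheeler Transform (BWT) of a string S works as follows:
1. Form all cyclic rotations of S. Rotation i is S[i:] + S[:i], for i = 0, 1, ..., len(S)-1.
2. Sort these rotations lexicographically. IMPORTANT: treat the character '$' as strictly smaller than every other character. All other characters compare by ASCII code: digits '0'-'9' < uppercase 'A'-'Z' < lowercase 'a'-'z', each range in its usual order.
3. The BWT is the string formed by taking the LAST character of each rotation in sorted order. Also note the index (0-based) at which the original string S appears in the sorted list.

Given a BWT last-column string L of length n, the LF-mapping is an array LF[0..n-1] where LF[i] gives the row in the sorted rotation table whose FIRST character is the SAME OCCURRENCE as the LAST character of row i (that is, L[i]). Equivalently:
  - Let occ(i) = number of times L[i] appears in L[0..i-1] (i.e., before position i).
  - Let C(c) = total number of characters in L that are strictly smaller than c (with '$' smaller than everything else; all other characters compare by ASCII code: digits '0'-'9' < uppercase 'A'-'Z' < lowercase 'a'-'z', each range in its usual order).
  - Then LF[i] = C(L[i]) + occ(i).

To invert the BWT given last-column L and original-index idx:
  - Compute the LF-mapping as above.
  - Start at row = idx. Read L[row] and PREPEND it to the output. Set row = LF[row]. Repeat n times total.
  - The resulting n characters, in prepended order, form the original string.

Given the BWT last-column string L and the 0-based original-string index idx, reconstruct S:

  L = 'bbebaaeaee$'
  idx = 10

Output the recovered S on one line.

Answer: eeebaeabab$

Derivation:
LF mapping: 4 5 7 6 1 2 8 3 9 10 0
Walk LF starting at row 10, prepending L[row]:
  step 1: row=10, L[10]='$', prepend. Next row=LF[10]=0
  step 2: row=0, L[0]='b', prepend. Next row=LF[0]=4
  step 3: row=4, L[4]='a', prepend. Next row=LF[4]=1
  step 4: row=1, L[1]='b', prepend. Next row=LF[1]=5
  step 5: row=5, L[5]='a', prepend. Next row=LF[5]=2
  step 6: row=2, L[2]='e', prepend. Next row=LF[2]=7
  step 7: row=7, L[7]='a', prepend. Next row=LF[7]=3
  step 8: row=3, L[3]='b', prepend. Next row=LF[3]=6
  step 9: row=6, L[6]='e', prepend. Next row=LF[6]=8
  step 10: row=8, L[8]='e', prepend. Next row=LF[8]=9
  step 11: row=9, L[9]='e', prepend. Next row=LF[9]=10
Reversed output: eeebaeabab$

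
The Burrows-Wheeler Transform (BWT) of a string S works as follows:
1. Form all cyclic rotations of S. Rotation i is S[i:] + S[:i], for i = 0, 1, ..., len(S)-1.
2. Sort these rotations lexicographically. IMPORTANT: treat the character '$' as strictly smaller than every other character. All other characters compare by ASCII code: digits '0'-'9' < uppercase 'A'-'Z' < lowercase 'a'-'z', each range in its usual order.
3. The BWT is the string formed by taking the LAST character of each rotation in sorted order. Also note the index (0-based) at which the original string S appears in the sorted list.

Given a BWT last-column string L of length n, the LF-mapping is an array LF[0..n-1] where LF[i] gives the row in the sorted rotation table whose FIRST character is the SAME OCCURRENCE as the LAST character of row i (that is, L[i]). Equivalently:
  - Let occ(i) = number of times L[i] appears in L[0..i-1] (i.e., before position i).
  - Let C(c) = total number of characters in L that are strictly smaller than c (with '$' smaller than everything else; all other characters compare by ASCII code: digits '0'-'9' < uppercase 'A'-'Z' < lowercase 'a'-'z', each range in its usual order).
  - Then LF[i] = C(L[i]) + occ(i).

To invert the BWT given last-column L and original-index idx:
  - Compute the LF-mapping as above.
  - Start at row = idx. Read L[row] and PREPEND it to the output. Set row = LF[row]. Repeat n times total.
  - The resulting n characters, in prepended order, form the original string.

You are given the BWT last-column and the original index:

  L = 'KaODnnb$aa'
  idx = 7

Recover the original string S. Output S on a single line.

Answer: bananaDOK$

Derivation:
LF mapping: 2 4 3 1 8 9 7 0 5 6
Walk LF starting at row 7, prepending L[row]:
  step 1: row=7, L[7]='$', prepend. Next row=LF[7]=0
  step 2: row=0, L[0]='K', prepend. Next row=LF[0]=2
  step 3: row=2, L[2]='O', prepend. Next row=LF[2]=3
  step 4: row=3, L[3]='D', prepend. Next row=LF[3]=1
  step 5: row=1, L[1]='a', prepend. Next row=LF[1]=4
  step 6: row=4, L[4]='n', prepend. Next row=LF[4]=8
  step 7: row=8, L[8]='a', prepend. Next row=LF[8]=5
  step 8: row=5, L[5]='n', prepend. Next row=LF[5]=9
  step 9: row=9, L[9]='a', prepend. Next row=LF[9]=6
  step 10: row=6, L[6]='b', prepend. Next row=LF[6]=7
Reversed output: bananaDOK$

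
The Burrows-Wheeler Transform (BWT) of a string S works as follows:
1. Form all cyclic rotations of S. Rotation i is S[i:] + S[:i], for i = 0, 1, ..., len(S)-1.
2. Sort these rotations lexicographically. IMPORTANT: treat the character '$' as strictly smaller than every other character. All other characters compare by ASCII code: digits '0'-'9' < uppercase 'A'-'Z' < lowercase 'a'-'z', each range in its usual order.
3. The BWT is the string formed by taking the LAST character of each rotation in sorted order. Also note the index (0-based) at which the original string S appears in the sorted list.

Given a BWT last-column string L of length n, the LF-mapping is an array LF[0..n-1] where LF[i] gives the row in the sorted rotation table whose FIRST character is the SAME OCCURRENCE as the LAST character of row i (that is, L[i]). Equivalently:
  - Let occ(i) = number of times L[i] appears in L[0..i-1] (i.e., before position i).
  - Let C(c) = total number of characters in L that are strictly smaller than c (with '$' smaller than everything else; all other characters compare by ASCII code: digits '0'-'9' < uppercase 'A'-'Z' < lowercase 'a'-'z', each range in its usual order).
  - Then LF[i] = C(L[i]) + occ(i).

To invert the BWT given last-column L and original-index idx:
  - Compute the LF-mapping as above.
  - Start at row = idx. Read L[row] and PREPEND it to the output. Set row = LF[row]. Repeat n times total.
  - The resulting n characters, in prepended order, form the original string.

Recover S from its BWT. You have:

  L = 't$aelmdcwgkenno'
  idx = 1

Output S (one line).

Answer: acknowledgment$

Derivation:
LF mapping: 13 0 1 4 8 9 3 2 14 6 7 5 10 11 12
Walk LF starting at row 1, prepending L[row]:
  step 1: row=1, L[1]='$', prepend. Next row=LF[1]=0
  step 2: row=0, L[0]='t', prepend. Next row=LF[0]=13
  step 3: row=13, L[13]='n', prepend. Next row=LF[13]=11
  step 4: row=11, L[11]='e', prepend. Next row=LF[11]=5
  step 5: row=5, L[5]='m', prepend. Next row=LF[5]=9
  step 6: row=9, L[9]='g', prepend. Next row=LF[9]=6
  step 7: row=6, L[6]='d', prepend. Next row=LF[6]=3
  step 8: row=3, L[3]='e', prepend. Next row=LF[3]=4
  step 9: row=4, L[4]='l', prepend. Next row=LF[4]=8
  step 10: row=8, L[8]='w', prepend. Next row=LF[8]=14
  step 11: row=14, L[14]='o', prepend. Next row=LF[14]=12
  step 12: row=12, L[12]='n', prepend. Next row=LF[12]=10
  step 13: row=10, L[10]='k', prepend. Next row=LF[10]=7
  step 14: row=7, L[7]='c', prepend. Next row=LF[7]=2
  step 15: row=2, L[2]='a', prepend. Next row=LF[2]=1
Reversed output: acknowledgment$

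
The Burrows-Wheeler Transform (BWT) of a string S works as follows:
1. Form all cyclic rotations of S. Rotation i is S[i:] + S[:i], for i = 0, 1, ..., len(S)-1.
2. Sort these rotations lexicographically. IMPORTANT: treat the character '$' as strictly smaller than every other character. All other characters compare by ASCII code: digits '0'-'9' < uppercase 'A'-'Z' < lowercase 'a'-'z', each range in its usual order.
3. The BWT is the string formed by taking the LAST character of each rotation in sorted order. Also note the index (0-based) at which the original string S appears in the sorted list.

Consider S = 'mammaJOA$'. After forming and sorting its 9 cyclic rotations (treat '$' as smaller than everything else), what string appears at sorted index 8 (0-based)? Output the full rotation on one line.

All 9 rotations (rotation i = S[i:]+S[:i]):
  rot[0] = mammaJOA$
  rot[1] = ammaJOA$m
  rot[2] = mmaJOA$ma
  rot[3] = maJOA$mam
  rot[4] = aJOA$mamm
  rot[5] = JOA$mamma
  rot[6] = OA$mammaJ
  rot[7] = A$mammaJO
  rot[8] = $mammaJOA
Sorted (with $ < everything):
  sorted[0] = $mammaJOA
  sorted[1] = A$mammaJO
  sorted[2] = JOA$mamma
  sorted[3] = OA$mammaJ
  sorted[4] = aJOA$mamm
  sorted[5] = ammaJOA$m
  sorted[6] = maJOA$mam
  sorted[7] = mammaJOA$
  sorted[8] = mmaJOA$ma
sorted[8] = mmaJOA$ma

Answer: mmaJOA$ma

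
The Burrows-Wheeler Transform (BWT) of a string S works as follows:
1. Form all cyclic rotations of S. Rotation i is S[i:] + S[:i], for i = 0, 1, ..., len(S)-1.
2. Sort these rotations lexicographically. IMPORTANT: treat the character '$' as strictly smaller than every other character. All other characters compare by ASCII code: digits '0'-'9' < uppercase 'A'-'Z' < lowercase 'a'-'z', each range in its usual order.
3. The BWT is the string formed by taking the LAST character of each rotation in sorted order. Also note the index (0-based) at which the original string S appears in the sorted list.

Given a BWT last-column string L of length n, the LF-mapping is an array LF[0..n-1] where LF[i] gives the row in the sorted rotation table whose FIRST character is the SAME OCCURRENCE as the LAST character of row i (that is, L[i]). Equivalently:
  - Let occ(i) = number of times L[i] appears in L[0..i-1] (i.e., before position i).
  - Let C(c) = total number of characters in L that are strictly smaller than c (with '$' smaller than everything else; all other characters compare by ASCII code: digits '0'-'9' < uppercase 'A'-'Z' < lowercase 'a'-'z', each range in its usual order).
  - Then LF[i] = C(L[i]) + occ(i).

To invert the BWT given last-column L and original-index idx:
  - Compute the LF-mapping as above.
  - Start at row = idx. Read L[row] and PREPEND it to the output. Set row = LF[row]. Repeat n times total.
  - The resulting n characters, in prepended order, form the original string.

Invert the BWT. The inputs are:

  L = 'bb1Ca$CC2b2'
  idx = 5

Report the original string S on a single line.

Answer: CCaC2bb12b$

Derivation:
LF mapping: 8 9 1 4 7 0 5 6 2 10 3
Walk LF starting at row 5, prepending L[row]:
  step 1: row=5, L[5]='$', prepend. Next row=LF[5]=0
  step 2: row=0, L[0]='b', prepend. Next row=LF[0]=8
  step 3: row=8, L[8]='2', prepend. Next row=LF[8]=2
  step 4: row=2, L[2]='1', prepend. Next row=LF[2]=1
  step 5: row=1, L[1]='b', prepend. Next row=LF[1]=9
  step 6: row=9, L[9]='b', prepend. Next row=LF[9]=10
  step 7: row=10, L[10]='2', prepend. Next row=LF[10]=3
  step 8: row=3, L[3]='C', prepend. Next row=LF[3]=4
  step 9: row=4, L[4]='a', prepend. Next row=LF[4]=7
  step 10: row=7, L[7]='C', prepend. Next row=LF[7]=6
  step 11: row=6, L[6]='C', prepend. Next row=LF[6]=5
Reversed output: CCaC2bb12b$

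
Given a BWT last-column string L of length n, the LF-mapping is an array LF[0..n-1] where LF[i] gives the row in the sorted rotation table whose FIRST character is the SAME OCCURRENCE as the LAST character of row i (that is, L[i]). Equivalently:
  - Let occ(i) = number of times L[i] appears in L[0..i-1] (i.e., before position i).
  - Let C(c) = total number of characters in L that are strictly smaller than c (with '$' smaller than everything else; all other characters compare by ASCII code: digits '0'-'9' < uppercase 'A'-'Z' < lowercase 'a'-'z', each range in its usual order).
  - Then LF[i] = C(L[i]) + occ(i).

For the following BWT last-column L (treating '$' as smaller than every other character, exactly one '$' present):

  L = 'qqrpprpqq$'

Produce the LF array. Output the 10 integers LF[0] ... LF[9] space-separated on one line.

Char counts: '$':1, 'p':3, 'q':4, 'r':2
C (first-col start): C('$')=0, C('p')=1, C('q')=4, C('r')=8
L[0]='q': occ=0, LF[0]=C('q')+0=4+0=4
L[1]='q': occ=1, LF[1]=C('q')+1=4+1=5
L[2]='r': occ=0, LF[2]=C('r')+0=8+0=8
L[3]='p': occ=0, LF[3]=C('p')+0=1+0=1
L[4]='p': occ=1, LF[4]=C('p')+1=1+1=2
L[5]='r': occ=1, LF[5]=C('r')+1=8+1=9
L[6]='p': occ=2, LF[6]=C('p')+2=1+2=3
L[7]='q': occ=2, LF[7]=C('q')+2=4+2=6
L[8]='q': occ=3, LF[8]=C('q')+3=4+3=7
L[9]='$': occ=0, LF[9]=C('$')+0=0+0=0

Answer: 4 5 8 1 2 9 3 6 7 0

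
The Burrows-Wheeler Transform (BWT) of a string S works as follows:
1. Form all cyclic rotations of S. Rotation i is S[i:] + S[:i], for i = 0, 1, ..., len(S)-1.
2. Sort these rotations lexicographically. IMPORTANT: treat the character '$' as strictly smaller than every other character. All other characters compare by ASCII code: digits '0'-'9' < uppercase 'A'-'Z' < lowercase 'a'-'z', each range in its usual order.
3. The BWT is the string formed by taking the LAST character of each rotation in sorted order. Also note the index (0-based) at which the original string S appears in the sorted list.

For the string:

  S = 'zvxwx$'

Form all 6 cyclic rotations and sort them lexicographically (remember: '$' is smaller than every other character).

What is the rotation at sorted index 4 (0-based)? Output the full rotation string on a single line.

All 6 rotations (rotation i = S[i:]+S[:i]):
  rot[0] = zvxwx$
  rot[1] = vxwx$z
  rot[2] = xwx$zv
  rot[3] = wx$zvx
  rot[4] = x$zvxw
  rot[5] = $zvxwx
Sorted (with $ < everything):
  sorted[0] = $zvxwx
  sorted[1] = vxwx$z
  sorted[2] = wx$zvx
  sorted[3] = x$zvxw
  sorted[4] = xwx$zv
  sorted[5] = zvxwx$
sorted[4] = xwx$zv

Answer: xwx$zv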